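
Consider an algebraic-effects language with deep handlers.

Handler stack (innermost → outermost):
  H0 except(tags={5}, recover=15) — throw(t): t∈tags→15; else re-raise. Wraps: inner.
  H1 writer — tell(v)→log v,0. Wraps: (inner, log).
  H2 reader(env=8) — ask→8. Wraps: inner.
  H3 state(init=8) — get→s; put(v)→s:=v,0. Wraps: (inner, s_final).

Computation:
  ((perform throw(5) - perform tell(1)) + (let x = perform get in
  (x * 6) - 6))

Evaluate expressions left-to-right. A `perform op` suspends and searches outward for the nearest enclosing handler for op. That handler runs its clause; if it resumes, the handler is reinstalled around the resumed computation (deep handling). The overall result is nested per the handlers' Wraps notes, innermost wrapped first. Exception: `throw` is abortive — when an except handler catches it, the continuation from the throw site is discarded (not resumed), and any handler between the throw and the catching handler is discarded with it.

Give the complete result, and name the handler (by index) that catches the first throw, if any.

Answer: ((15, ()), 8) ; first throw caught by: H0

Evaluation trace:
throw(5) @ H0 caught ⇒ 15
H1 returns (15, ())
H2 returns (15, ())
H3 returns ((15, ()), 8)
= ((15, ()), 8)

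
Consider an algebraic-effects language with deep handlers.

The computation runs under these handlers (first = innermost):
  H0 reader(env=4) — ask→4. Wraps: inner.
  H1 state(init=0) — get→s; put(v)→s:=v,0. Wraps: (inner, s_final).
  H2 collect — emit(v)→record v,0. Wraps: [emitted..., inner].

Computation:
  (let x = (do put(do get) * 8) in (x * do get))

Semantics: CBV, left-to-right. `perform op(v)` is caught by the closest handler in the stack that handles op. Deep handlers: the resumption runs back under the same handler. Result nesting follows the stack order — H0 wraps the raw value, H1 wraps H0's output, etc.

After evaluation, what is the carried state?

Working:
get @ H1 ⇒ 0
put(0) @ H1 ⇒ s:=0
get @ H1 ⇒ 0
H0 returns 0
H1 returns (0, 0)
H2 returns [(0, 0)]
= [(0, 0)]

Answer: 0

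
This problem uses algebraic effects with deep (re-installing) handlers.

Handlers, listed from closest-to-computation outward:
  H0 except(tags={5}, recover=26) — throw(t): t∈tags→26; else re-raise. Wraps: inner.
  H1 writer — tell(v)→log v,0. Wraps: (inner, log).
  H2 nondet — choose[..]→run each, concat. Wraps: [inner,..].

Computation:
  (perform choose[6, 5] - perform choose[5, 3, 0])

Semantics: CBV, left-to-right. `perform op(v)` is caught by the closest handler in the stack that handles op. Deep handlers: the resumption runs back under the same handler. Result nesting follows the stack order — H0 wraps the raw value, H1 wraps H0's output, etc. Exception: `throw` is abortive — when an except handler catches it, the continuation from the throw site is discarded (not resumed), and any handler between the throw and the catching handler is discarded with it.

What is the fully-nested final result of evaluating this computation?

Working:
choose[6, 5] @ H2
  branch[0] choose=6:
    choose[5, 3, 0] @ H2
      branch[0] choose=5:
        H0 returns 1
        H1 returns (1, ())
        H2 returns [(1, ())]
      branch[1] choose=3:
        H0 returns 3
        H1 returns (3, ())
        H2 returns [(3, ())]
      branch[2] choose=0:
        H0 returns 6
        H1 returns (6, ())
        H2 returns [(6, ())]
  branch[1] choose=5:
    choose[5, 3, 0] @ H2
      branch[0] choose=5:
        H0 returns 0
        H1 returns (0, ())
        H2 returns [(0, ())]
      branch[1] choose=3:
        H0 returns 2
        H1 returns (2, ())
        H2 returns [(2, ())]
      branch[2] choose=0:
        H0 returns 5
        H1 returns (5, ())
        H2 returns [(5, ())]
= [(1, ()), (3, ()), (6, ()), (0, ()), (2, ()), (5, ())]

Answer: [(1, ()), (3, ()), (6, ()), (0, ()), (2, ()), (5, ())]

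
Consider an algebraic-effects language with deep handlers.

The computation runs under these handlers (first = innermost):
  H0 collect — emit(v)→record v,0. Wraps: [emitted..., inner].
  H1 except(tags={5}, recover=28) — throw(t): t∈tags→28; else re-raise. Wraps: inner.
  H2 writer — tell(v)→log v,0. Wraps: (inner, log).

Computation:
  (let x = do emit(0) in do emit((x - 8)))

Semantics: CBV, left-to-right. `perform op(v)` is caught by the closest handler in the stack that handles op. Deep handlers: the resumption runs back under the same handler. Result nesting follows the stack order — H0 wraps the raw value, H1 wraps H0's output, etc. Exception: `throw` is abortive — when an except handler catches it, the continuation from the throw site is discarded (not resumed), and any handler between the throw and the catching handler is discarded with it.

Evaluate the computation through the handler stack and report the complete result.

Working:
emit(0) @ H0 ⇒ out+=0
emit(-8) @ H0 ⇒ out+=-8
H0 returns [0, -8, 0]
H1 returns [0, -8, 0]
H2 returns ([0, -8, 0], ())
= ([0, -8, 0], ())

Answer: ([0, -8, 0], ())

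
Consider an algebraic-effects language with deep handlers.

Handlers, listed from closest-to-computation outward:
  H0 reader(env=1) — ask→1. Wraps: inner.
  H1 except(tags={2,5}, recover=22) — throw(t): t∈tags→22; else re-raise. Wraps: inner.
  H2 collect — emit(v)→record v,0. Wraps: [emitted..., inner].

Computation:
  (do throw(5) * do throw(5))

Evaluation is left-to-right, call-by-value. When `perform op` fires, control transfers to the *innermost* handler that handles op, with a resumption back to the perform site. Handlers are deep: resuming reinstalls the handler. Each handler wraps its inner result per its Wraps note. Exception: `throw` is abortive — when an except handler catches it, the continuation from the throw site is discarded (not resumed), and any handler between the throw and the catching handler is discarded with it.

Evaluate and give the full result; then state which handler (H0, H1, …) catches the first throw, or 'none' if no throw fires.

Answer: [22] ; first throw caught by: H1

Evaluation trace:
throw(5) @ H1 caught ⇒ 22
H2 returns [22]
= [22]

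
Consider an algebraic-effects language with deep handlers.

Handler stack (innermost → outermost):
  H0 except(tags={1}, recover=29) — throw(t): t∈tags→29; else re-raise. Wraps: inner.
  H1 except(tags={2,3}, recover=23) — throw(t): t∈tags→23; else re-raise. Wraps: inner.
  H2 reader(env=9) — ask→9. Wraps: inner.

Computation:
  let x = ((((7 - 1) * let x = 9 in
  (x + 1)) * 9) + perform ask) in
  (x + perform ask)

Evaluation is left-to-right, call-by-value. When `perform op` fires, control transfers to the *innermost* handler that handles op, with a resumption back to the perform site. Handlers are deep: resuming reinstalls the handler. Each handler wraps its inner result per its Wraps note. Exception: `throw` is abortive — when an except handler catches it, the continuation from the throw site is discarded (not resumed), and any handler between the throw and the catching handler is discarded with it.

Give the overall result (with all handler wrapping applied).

Answer: 558

Step-by-step:
ask @ H2 ⇒ 9
ask @ H2 ⇒ 9
H0 returns 558
H1 returns 558
H2 returns 558
= 558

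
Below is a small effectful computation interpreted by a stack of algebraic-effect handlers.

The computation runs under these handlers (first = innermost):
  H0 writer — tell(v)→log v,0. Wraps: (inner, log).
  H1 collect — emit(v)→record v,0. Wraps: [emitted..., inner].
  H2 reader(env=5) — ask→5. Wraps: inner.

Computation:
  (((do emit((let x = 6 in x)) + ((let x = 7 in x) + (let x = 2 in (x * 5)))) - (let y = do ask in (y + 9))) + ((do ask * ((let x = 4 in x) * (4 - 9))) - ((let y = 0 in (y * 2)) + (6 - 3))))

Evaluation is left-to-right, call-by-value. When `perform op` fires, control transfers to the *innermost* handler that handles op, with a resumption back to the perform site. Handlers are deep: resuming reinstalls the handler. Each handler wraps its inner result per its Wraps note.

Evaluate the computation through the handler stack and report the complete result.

Evaluation trace:
emit(6) @ H1 ⇒ out+=6
ask @ H2 ⇒ 5
ask @ H2 ⇒ 5
H0 returns (-100, ())
H1 returns [6, (-100, ())]
H2 returns [6, (-100, ())]
= [6, (-100, ())]

Answer: [6, (-100, ())]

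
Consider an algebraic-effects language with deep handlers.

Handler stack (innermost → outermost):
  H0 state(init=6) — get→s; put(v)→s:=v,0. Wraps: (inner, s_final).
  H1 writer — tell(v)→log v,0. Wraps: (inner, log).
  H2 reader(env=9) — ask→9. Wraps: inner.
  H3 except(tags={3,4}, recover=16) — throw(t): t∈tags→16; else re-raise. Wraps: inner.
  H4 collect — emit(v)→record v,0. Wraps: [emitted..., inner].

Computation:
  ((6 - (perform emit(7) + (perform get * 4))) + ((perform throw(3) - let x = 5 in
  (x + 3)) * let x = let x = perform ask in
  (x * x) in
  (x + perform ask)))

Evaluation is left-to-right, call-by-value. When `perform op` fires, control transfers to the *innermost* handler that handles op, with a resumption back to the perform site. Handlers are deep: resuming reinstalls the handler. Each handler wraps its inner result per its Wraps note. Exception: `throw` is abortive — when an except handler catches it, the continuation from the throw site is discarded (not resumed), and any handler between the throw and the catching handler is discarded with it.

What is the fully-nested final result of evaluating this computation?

Answer: [7, 16]

Working:
emit(7) @ H4 ⇒ out+=7
get @ H0 ⇒ 6
throw(3) @ H3 caught ⇒ 16
H4 returns [7, 16]
= [7, 16]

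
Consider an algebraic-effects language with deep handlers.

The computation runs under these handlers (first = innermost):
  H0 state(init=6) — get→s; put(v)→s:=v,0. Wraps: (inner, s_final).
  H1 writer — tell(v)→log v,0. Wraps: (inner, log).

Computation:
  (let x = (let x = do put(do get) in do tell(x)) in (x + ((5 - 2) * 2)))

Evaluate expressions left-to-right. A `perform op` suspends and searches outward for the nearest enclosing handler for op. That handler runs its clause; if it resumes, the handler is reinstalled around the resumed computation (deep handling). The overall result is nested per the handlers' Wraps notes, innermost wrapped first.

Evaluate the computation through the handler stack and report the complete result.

Answer: ((6, 6), (0))

Evaluation trace:
get @ H0 ⇒ 6
put(6) @ H0 ⇒ s:=6
tell(0) @ H1 ⇒ log+=0
H0 returns (6, 6)
H1 returns ((6, 6), (0))
= ((6, 6), (0))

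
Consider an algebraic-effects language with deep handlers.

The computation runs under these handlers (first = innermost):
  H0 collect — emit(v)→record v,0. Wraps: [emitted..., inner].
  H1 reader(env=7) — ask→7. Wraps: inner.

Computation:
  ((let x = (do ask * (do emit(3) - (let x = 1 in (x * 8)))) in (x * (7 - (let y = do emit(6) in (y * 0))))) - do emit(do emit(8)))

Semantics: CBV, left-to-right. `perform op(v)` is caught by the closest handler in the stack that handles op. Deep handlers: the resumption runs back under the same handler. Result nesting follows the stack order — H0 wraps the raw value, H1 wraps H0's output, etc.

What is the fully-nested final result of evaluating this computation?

Evaluation trace:
ask @ H1 ⇒ 7
emit(3) @ H0 ⇒ out+=3
emit(6) @ H0 ⇒ out+=6
emit(8) @ H0 ⇒ out+=8
emit(0) @ H0 ⇒ out+=0
H0 returns [3, 6, 8, 0, -392]
H1 returns [3, 6, 8, 0, -392]
= [3, 6, 8, 0, -392]

Answer: [3, 6, 8, 0, -392]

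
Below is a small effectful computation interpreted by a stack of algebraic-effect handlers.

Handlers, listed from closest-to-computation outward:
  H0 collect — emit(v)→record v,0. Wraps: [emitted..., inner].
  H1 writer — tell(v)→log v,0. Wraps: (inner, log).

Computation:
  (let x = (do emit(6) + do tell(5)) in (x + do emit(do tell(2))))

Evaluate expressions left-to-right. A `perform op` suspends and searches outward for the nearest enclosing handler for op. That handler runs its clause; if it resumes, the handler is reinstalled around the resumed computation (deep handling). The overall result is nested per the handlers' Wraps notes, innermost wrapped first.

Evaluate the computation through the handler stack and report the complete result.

Answer: ([6, 0, 0], (5, 2))

Evaluation trace:
emit(6) @ H0 ⇒ out+=6
tell(5) @ H1 ⇒ log+=5
tell(2) @ H1 ⇒ log+=2
emit(0) @ H0 ⇒ out+=0
H0 returns [6, 0, 0]
H1 returns ([6, 0, 0], (5, 2))
= ([6, 0, 0], (5, 2))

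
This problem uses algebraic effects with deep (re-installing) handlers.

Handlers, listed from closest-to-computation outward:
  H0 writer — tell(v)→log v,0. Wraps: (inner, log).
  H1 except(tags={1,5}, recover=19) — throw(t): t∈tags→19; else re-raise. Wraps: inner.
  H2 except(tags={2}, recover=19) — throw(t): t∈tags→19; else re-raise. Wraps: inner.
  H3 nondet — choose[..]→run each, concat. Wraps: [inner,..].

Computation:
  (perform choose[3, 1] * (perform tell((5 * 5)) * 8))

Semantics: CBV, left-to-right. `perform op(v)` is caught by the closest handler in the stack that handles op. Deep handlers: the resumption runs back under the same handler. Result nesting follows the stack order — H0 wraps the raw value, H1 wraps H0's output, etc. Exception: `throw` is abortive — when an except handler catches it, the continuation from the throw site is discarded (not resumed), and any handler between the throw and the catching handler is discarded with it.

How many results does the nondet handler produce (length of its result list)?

Step-by-step:
choose[3, 1] @ H3
  branch[0] choose=3:
    tell(25) @ H0 ⇒ log+=25
    H0 returns (0, (25))
    H1 returns (0, (25))
    H2 returns (0, (25))
    H3 returns [(0, (25))]
  branch[1] choose=1:
    tell(25) @ H0 ⇒ log+=25
    H0 returns (0, (25))
    H1 returns (0, (25))
    H2 returns (0, (25))
    H3 returns [(0, (25))]
= [(0, (25)), (0, (25))]

Answer: 2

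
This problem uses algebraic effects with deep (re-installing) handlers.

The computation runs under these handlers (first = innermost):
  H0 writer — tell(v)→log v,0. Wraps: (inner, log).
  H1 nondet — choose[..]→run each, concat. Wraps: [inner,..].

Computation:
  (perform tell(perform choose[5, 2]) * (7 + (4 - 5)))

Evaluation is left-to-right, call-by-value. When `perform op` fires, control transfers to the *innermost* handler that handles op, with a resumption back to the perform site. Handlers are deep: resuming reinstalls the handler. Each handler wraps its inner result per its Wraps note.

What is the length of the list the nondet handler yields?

Answer: 2

Working:
choose[5, 2] @ H1
  branch[0] choose=5:
    tell(5) @ H0 ⇒ log+=5
    H0 returns (0, (5))
    H1 returns [(0, (5))]
  branch[1] choose=2:
    tell(2) @ H0 ⇒ log+=2
    H0 returns (0, (2))
    H1 returns [(0, (2))]
= [(0, (5)), (0, (2))]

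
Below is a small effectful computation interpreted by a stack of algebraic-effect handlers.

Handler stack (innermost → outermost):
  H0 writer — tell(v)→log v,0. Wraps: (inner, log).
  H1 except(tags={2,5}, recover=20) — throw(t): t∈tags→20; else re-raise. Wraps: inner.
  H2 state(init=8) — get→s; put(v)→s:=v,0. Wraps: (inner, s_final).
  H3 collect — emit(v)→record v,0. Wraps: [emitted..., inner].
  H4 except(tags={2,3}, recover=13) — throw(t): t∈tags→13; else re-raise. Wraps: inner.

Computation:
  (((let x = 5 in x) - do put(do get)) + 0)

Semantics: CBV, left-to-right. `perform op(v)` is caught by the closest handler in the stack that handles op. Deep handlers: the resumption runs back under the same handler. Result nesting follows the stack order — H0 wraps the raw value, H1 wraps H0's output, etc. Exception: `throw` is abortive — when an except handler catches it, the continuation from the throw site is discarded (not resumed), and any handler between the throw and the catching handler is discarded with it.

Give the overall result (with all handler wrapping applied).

Answer: [((5, ()), 8)]

Evaluation trace:
get @ H2 ⇒ 8
put(8) @ H2 ⇒ s:=8
H0 returns (5, ())
H1 returns (5, ())
H2 returns ((5, ()), 8)
H3 returns [((5, ()), 8)]
H4 returns [((5, ()), 8)]
= [((5, ()), 8)]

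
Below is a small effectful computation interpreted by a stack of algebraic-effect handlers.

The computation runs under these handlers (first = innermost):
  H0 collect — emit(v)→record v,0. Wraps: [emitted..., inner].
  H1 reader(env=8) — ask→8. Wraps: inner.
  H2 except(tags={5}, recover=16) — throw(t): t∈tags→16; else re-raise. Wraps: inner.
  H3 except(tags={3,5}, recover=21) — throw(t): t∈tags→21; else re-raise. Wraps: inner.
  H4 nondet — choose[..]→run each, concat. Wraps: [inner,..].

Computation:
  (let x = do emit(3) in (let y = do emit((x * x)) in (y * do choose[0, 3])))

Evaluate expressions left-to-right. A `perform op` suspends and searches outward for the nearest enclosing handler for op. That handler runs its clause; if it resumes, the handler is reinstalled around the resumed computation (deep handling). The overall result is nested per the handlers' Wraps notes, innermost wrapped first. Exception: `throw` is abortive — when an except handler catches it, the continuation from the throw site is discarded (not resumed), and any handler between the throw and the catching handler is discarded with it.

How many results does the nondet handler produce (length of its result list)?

Answer: 2

Working:
emit(3) @ H0 ⇒ out+=3
emit(0) @ H0 ⇒ out+=0
choose[0, 3] @ H4
  branch[0] choose=0:
    H0 returns [3, 0, 0]
    H1 returns [3, 0, 0]
    H2 returns [3, 0, 0]
    H3 returns [3, 0, 0]
    H4 returns [[3, 0, 0]]
  branch[1] choose=3:
    H0 returns [3, 0, 0]
    H1 returns [3, 0, 0]
    H2 returns [3, 0, 0]
    H3 returns [3, 0, 0]
    H4 returns [[3, 0, 0]]
= [[3, 0, 0], [3, 0, 0]]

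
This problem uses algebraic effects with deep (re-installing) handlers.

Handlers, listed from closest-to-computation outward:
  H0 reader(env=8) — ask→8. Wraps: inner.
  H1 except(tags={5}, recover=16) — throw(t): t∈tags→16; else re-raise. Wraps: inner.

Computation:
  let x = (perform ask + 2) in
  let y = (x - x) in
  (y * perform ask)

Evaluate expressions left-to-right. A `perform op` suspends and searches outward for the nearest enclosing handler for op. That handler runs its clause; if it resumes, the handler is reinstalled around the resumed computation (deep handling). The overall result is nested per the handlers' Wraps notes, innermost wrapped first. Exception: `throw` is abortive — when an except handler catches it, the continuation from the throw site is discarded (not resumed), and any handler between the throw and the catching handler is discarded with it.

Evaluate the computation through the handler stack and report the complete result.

Answer: 0

Evaluation trace:
ask @ H0 ⇒ 8
ask @ H0 ⇒ 8
H0 returns 0
H1 returns 0
= 0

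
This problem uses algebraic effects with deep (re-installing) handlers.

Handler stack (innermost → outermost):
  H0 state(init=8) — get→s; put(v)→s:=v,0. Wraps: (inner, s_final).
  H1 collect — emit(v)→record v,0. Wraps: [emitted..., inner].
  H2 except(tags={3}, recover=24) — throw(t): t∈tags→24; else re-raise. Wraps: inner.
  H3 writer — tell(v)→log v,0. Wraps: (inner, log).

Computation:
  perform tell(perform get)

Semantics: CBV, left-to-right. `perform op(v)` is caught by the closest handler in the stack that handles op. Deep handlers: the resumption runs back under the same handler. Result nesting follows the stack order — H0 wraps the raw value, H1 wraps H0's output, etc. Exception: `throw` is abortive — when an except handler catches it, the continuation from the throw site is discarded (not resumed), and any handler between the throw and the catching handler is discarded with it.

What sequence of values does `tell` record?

Answer: (8)

Working:
get @ H0 ⇒ 8
tell(8) @ H3 ⇒ log+=8
H0 returns (0, 8)
H1 returns [(0, 8)]
H2 returns [(0, 8)]
H3 returns ([(0, 8)], (8))
= ([(0, 8)], (8))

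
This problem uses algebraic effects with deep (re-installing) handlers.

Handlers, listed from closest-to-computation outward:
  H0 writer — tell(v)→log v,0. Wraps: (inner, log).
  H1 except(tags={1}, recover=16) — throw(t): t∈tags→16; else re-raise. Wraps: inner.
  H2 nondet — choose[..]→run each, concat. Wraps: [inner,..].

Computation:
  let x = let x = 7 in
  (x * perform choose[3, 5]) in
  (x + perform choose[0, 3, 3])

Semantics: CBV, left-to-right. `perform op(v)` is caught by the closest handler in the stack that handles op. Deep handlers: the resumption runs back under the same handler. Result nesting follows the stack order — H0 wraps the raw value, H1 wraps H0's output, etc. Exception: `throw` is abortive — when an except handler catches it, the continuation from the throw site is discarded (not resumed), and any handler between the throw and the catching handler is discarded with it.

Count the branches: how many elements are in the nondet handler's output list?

Step-by-step:
choose[3, 5] @ H2
  branch[0] choose=3:
    choose[0, 3, 3] @ H2
      branch[0] choose=0:
        H0 returns (21, ())
        H1 returns (21, ())
        H2 returns [(21, ())]
      branch[1] choose=3:
        H0 returns (24, ())
        H1 returns (24, ())
        H2 returns [(24, ())]
      branch[2] choose=3:
        H0 returns (24, ())
        H1 returns (24, ())
        H2 returns [(24, ())]
  branch[1] choose=5:
    choose[0, 3, 3] @ H2
      branch[0] choose=0:
        H0 returns (35, ())
        H1 returns (35, ())
        H2 returns [(35, ())]
      branch[1] choose=3:
        H0 returns (38, ())
        H1 returns (38, ())
        H2 returns [(38, ())]
      branch[2] choose=3:
        H0 returns (38, ())
        H1 returns (38, ())
        H2 returns [(38, ())]
= [(21, ()), (24, ()), (24, ()), (35, ()), (38, ()), (38, ())]

Answer: 6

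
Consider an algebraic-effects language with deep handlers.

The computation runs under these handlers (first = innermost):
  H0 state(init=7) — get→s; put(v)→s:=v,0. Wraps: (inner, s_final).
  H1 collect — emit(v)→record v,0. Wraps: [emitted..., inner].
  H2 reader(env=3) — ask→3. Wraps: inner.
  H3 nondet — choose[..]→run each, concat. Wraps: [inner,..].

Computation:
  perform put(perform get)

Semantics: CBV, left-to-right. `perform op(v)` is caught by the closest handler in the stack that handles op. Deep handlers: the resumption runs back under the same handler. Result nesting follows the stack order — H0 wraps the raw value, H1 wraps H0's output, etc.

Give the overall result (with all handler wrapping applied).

Working:
get @ H0 ⇒ 7
put(7) @ H0 ⇒ s:=7
H0 returns (0, 7)
H1 returns [(0, 7)]
H2 returns [(0, 7)]
H3 returns [[(0, 7)]]
= [[(0, 7)]]

Answer: [[(0, 7)]]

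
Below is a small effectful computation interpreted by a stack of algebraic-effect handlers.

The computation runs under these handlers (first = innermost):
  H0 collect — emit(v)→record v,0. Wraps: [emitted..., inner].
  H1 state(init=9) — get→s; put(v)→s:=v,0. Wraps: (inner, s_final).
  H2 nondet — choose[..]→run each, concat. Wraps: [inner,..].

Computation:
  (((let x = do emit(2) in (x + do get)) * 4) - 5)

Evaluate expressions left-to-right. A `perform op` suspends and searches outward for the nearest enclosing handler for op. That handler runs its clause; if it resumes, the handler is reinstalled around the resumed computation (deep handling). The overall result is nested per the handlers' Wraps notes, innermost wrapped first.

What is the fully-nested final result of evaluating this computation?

Answer: [([2, 31], 9)]

Evaluation trace:
emit(2) @ H0 ⇒ out+=2
get @ H1 ⇒ 9
H0 returns [2, 31]
H1 returns ([2, 31], 9)
H2 returns [([2, 31], 9)]
= [([2, 31], 9)]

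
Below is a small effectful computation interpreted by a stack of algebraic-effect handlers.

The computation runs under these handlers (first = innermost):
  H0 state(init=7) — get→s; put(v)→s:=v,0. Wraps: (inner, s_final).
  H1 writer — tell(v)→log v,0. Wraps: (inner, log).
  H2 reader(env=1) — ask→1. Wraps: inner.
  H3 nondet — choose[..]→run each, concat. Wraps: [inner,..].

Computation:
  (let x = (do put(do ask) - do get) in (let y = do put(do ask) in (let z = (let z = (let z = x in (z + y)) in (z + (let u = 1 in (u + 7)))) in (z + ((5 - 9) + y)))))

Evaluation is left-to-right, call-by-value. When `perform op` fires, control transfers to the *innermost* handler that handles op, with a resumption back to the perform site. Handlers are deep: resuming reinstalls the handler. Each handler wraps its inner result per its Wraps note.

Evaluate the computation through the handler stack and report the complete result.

Evaluation trace:
ask @ H2 ⇒ 1
put(1) @ H0 ⇒ s:=1
get @ H0 ⇒ 1
ask @ H2 ⇒ 1
put(1) @ H0 ⇒ s:=1
H0 returns (3, 1)
H1 returns ((3, 1), ())
H2 returns ((3, 1), ())
H3 returns [((3, 1), ())]
= [((3, 1), ())]

Answer: [((3, 1), ())]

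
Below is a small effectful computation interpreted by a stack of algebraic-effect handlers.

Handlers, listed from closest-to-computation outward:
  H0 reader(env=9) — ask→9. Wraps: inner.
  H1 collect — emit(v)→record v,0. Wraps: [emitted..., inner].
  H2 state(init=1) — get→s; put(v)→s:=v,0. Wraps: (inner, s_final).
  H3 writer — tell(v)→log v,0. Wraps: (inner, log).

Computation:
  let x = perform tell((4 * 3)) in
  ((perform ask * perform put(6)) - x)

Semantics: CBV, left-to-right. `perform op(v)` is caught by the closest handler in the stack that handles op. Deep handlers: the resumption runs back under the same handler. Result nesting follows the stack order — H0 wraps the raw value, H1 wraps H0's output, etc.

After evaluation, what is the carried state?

Evaluation trace:
tell(12) @ H3 ⇒ log+=12
ask @ H0 ⇒ 9
put(6) @ H2 ⇒ s:=6
H0 returns 0
H1 returns [0]
H2 returns ([0], 6)
H3 returns (([0], 6), (12))
= (([0], 6), (12))

Answer: 6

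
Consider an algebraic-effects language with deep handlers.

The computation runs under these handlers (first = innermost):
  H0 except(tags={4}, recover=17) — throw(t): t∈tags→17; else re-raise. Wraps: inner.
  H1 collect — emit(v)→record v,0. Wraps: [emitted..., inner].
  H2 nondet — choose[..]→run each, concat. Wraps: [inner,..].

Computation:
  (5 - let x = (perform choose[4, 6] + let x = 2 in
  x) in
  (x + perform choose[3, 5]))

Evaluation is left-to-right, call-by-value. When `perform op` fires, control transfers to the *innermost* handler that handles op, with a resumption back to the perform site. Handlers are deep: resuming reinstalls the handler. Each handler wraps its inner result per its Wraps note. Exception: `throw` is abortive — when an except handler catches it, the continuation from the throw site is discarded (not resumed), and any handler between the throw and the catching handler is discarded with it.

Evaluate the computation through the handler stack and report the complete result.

Evaluation trace:
choose[4, 6] @ H2
  branch[0] choose=4:
    choose[3, 5] @ H2
      branch[0] choose=3:
        H0 returns -4
        H1 returns [-4]
        H2 returns [[-4]]
      branch[1] choose=5:
        H0 returns -6
        H1 returns [-6]
        H2 returns [[-6]]
  branch[1] choose=6:
    choose[3, 5] @ H2
      branch[0] choose=3:
        H0 returns -6
        H1 returns [-6]
        H2 returns [[-6]]
      branch[1] choose=5:
        H0 returns -8
        H1 returns [-8]
        H2 returns [[-8]]
= [[-4], [-6], [-6], [-8]]

Answer: [[-4], [-6], [-6], [-8]]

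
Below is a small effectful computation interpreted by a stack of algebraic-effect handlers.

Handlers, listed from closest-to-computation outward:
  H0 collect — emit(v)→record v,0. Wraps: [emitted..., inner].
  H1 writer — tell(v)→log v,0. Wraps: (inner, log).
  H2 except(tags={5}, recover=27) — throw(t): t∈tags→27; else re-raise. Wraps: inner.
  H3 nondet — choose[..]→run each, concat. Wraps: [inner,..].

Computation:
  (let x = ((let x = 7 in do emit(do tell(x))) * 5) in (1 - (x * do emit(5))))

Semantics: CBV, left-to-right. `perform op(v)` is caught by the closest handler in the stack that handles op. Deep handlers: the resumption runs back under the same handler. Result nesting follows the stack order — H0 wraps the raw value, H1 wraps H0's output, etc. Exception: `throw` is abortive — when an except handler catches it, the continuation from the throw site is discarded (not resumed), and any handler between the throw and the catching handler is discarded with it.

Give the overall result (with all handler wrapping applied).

Working:
tell(7) @ H1 ⇒ log+=7
emit(0) @ H0 ⇒ out+=0
emit(5) @ H0 ⇒ out+=5
H0 returns [0, 5, 1]
H1 returns ([0, 5, 1], (7))
H2 returns ([0, 5, 1], (7))
H3 returns [([0, 5, 1], (7))]
= [([0, 5, 1], (7))]

Answer: [([0, 5, 1], (7))]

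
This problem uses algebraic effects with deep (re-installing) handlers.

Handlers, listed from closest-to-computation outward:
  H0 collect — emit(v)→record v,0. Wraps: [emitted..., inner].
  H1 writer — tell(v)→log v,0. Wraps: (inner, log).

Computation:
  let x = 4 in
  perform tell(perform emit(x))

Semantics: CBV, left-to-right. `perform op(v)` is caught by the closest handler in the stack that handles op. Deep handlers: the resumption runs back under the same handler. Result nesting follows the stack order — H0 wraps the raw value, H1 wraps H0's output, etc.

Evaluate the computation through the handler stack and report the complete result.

Answer: ([4, 0], (0))

Working:
emit(4) @ H0 ⇒ out+=4
tell(0) @ H1 ⇒ log+=0
H0 returns [4, 0]
H1 returns ([4, 0], (0))
= ([4, 0], (0))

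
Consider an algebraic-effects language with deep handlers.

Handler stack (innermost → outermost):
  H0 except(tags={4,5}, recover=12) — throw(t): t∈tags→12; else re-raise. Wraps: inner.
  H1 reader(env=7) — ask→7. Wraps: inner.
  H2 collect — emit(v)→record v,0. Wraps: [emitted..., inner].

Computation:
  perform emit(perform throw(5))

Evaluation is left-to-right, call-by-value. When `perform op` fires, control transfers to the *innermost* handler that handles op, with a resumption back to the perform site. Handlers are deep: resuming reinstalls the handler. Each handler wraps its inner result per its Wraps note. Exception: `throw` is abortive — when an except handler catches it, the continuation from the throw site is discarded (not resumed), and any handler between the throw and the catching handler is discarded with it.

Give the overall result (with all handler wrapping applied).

Working:
throw(5) @ H0 caught ⇒ 12
H1 returns 12
H2 returns [12]
= [12]

Answer: [12]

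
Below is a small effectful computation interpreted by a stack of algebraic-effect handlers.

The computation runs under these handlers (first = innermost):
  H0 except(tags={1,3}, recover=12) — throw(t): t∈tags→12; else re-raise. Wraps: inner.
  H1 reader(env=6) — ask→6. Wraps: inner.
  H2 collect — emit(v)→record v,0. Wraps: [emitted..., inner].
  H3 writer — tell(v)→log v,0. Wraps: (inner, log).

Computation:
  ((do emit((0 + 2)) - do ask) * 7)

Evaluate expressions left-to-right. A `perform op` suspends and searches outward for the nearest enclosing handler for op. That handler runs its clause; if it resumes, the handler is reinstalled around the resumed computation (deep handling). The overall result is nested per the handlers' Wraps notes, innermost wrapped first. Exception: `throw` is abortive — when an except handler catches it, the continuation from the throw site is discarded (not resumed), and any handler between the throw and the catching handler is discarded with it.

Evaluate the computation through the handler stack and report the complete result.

Answer: ([2, -42], ())

Working:
emit(2) @ H2 ⇒ out+=2
ask @ H1 ⇒ 6
H0 returns -42
H1 returns -42
H2 returns [2, -42]
H3 returns ([2, -42], ())
= ([2, -42], ())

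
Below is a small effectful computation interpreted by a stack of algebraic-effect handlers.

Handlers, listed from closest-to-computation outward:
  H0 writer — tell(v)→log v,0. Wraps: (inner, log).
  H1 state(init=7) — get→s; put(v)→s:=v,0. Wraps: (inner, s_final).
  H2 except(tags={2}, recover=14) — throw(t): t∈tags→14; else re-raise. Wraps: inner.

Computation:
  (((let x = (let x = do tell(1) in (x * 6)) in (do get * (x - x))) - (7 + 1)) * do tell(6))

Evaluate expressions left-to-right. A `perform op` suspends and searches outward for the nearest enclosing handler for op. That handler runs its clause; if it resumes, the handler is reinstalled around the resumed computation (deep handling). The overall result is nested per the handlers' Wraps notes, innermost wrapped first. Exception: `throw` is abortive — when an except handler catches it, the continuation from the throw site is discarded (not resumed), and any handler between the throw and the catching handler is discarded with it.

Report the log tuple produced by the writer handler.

Answer: (1, 6)

Step-by-step:
tell(1) @ H0 ⇒ log+=1
get @ H1 ⇒ 7
tell(6) @ H0 ⇒ log+=6
H0 returns (0, (1, 6))
H1 returns ((0, (1, 6)), 7)
H2 returns ((0, (1, 6)), 7)
= ((0, (1, 6)), 7)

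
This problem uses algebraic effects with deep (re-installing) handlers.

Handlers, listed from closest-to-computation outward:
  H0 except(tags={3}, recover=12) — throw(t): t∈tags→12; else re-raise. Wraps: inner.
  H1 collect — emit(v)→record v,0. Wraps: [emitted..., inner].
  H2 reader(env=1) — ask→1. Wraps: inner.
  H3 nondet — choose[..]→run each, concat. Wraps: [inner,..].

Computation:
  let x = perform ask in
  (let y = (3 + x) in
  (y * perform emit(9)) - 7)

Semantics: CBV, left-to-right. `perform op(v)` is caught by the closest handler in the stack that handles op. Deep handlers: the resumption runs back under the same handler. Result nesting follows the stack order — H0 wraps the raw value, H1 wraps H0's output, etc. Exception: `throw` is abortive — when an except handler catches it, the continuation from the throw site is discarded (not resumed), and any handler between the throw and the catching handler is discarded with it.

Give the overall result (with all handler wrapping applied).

Answer: [[9, -7]]

Evaluation trace:
ask @ H2 ⇒ 1
emit(9) @ H1 ⇒ out+=9
H0 returns -7
H1 returns [9, -7]
H2 returns [9, -7]
H3 returns [[9, -7]]
= [[9, -7]]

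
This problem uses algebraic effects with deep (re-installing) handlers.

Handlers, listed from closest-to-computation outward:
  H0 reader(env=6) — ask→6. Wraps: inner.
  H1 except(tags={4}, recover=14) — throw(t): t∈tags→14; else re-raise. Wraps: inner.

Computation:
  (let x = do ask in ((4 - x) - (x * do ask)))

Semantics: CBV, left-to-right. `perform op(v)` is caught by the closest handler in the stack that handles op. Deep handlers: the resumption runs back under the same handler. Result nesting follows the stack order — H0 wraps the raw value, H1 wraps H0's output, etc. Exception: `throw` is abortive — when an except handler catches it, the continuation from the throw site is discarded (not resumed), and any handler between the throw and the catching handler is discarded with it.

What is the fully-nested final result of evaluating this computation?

Step-by-step:
ask @ H0 ⇒ 6
ask @ H0 ⇒ 6
H0 returns -38
H1 returns -38
= -38

Answer: -38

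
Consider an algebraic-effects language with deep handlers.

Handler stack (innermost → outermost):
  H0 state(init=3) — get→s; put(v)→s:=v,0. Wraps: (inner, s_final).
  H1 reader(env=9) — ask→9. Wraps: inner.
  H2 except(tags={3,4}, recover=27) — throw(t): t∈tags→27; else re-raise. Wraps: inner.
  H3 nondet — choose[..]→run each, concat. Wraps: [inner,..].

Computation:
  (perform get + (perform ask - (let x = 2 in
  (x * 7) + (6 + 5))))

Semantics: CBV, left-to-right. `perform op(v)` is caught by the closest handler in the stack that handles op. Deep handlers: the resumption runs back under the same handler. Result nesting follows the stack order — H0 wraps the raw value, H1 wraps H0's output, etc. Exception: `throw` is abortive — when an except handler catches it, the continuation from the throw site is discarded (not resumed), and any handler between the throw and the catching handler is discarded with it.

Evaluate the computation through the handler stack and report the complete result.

Working:
get @ H0 ⇒ 3
ask @ H1 ⇒ 9
H0 returns (-13, 3)
H1 returns (-13, 3)
H2 returns (-13, 3)
H3 returns [(-13, 3)]
= [(-13, 3)]

Answer: [(-13, 3)]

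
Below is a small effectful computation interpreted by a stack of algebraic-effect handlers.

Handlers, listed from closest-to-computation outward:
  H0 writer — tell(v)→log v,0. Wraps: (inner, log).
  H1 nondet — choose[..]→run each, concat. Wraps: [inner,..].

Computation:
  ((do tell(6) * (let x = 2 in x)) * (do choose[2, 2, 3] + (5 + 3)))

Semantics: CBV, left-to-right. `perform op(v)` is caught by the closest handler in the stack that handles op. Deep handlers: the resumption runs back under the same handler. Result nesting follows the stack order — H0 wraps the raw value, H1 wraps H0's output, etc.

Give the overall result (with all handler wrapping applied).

Answer: [(0, (6)), (0, (6)), (0, (6))]

Working:
tell(6) @ H0 ⇒ log+=6
choose[2, 2, 3] @ H1
  branch[0] choose=2:
    H0 returns (0, (6))
    H1 returns [(0, (6))]
  branch[1] choose=2:
    H0 returns (0, (6))
    H1 returns [(0, (6))]
  branch[2] choose=3:
    H0 returns (0, (6))
    H1 returns [(0, (6))]
= [(0, (6)), (0, (6)), (0, (6))]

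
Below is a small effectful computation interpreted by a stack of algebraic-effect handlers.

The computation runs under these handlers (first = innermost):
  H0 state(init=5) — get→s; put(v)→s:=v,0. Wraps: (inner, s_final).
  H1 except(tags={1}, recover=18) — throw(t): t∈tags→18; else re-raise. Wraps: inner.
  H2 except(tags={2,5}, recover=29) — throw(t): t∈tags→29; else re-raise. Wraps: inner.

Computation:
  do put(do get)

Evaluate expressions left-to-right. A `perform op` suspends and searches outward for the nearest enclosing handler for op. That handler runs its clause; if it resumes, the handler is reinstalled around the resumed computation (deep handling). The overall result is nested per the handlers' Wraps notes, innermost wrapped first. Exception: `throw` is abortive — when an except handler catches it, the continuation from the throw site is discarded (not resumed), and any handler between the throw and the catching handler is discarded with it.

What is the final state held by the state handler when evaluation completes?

Evaluation trace:
get @ H0 ⇒ 5
put(5) @ H0 ⇒ s:=5
H0 returns (0, 5)
H1 returns (0, 5)
H2 returns (0, 5)
= (0, 5)

Answer: 5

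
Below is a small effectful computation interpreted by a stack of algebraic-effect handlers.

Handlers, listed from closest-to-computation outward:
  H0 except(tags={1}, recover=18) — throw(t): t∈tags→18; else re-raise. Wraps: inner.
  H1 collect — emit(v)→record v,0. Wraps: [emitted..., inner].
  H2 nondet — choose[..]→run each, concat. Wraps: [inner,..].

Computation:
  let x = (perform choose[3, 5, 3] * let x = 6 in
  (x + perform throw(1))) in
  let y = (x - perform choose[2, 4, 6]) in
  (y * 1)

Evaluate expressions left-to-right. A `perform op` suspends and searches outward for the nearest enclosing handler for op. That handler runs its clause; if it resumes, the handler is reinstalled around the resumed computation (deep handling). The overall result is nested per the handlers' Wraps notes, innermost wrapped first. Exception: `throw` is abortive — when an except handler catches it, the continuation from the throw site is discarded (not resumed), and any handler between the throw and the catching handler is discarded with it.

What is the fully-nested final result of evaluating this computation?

Working:
choose[3, 5, 3] @ H2
  branch[0] choose=3:
    throw(1) @ H0 caught ⇒ 18
    H1 returns [18]
    H2 returns [[18]]
  branch[1] choose=5:
    throw(1) @ H0 caught ⇒ 18
    H1 returns [18]
    H2 returns [[18]]
  branch[2] choose=3:
    throw(1) @ H0 caught ⇒ 18
    H1 returns [18]
    H2 returns [[18]]
= [[18], [18], [18]]

Answer: [[18], [18], [18]]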